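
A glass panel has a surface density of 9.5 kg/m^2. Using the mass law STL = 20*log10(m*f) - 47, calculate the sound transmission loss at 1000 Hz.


Mass law: STL = 20 * log10(m * f) - 47
  m * f = 9.5 * 1000 = 9500
  log10(9500) = 3.97772
  STL = 20 * 3.97772 - 47 = 79.5544 - 47 = 32.6 dB

32.6 dB


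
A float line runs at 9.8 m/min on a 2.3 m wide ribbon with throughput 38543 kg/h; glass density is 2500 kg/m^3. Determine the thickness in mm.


Ribbon cross-section from mass balance:
  Volume rate = throughput / density = 38543 / 2500 = 15.4172 m^3/h
  thickness = volume rate / (speed * 60 * width), i.e.
  thickness = throughput / (60 * speed * width * density) * 1000
  thickness = 38543 / (60 * 9.8 * 2.3 * 2500) * 1000 = 11.4 mm

11.4 mm


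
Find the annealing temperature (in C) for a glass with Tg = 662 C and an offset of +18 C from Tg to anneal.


The annealing temperature is Tg plus the offset:
  T_anneal = 662 + 18 = 680 C

680 C


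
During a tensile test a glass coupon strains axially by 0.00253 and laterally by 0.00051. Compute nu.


Poisson's ratio: nu = lateral strain / axial strain
  nu = 0.00051 / 0.00253 = 0.2016

0.2016


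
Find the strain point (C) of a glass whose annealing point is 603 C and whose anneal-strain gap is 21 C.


Strain point = annealing point - difference:
  T_strain = 603 - 21 = 582 C

582 C


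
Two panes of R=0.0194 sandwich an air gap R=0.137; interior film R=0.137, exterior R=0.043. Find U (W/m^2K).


Total thermal resistance (series):
  R_total = R_in + R_glass + R_air + R_glass + R_out
  R_total = 0.137 + 0.0194 + 0.137 + 0.0194 + 0.043 = 0.3558 m^2K/W
U-value = 1 / R_total = 1 / 0.3558 = 2.811 W/m^2K

2.811 W/m^2K


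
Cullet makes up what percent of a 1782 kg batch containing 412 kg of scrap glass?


Cullet ratio = (cullet mass / total batch mass) * 100
  Ratio = 412 / 1782 * 100 = 23.12%

23.12%


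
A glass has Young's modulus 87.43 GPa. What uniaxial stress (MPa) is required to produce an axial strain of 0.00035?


Rearrange E = sigma / epsilon:
  sigma = E * epsilon
  E (MPa) = 87.43 * 1000 = 87430
  sigma = 87430 * 0.00035 = 30.6 MPa

30.6 MPa


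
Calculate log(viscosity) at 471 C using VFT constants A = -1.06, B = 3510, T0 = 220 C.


VFT equation: log(eta) = A + B / (T - T0)
  T - T0 = 471 - 220 = 251
  B / (T - T0) = 3510 / 251 = 13.984
  log(eta) = -1.06 + 13.984 = 12.924

12.924


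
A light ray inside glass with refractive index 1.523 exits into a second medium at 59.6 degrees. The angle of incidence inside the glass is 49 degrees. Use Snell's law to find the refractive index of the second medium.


Apply Snell's law: n1 * sin(theta1) = n2 * sin(theta2)
  n2 = n1 * sin(theta1) / sin(theta2)
  sin(49) = 0.75471
  sin(59.6) = 0.862514
  n2 = 1.523 * 0.75471 / 0.862514 = 1.3326

1.3326


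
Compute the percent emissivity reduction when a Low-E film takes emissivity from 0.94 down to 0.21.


Percentage reduction = (1 - coated/uncoated) * 100
  Ratio = 0.21 / 0.94 = 0.2234
  Reduction = (1 - 0.2234) * 100 = 77.7%

77.7%


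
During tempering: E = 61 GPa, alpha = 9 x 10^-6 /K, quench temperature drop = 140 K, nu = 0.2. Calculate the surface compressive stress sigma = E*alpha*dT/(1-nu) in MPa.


Tempering stress: sigma = E * alpha * dT / (1 - nu)
  E (MPa) = 61 * 1000 = 61000
  Numerator = 61000 * (9 x 10^-6) * 140 = 76.86
  Denominator = 1 - 0.2 = 0.8
  sigma = 76.86 / 0.8 = 96.1 MPa

96.1 MPa


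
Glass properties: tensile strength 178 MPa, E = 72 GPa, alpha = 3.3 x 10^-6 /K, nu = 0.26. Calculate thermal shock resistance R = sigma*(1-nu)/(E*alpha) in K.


Thermal shock resistance: R = sigma * (1 - nu) / (E * alpha)
  Numerator = 178 * (1 - 0.26) = 131.72
  Denominator = 72 * 1000 * (3.3 x 10^-6) = 0.2376
  R = 131.72 / 0.2376 = 554.4 K

554.4 K


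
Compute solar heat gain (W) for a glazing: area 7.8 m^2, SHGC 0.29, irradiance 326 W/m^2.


Solar heat gain: Q = Area * SHGC * Irradiance
  Q = 7.8 * 0.29 * 326 = 737.4 W

737.4 W


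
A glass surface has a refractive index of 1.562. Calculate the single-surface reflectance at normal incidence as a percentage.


Fresnel reflectance at normal incidence:
  R = ((n - 1)/(n + 1))^2
  (n - 1)/(n + 1) = (1.562 - 1)/(1.562 + 1) = 0.21936
  R = 0.21936^2 = 0.0481188
  R(%) = 0.0481188 * 100 = 4.812%

4.812%


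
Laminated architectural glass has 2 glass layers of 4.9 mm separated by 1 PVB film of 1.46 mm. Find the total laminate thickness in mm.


Total thickness = glass contribution + PVB contribution
  Glass: 2 * 4.9 = 9.8 mm
  PVB: 1 * 1.46 = 1.46 mm
  Total = 9.8 + 1.46 = 11.26 mm

11.26 mm


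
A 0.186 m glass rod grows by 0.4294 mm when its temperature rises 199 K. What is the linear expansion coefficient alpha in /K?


Rearrange dL = alpha * L0 * dT for alpha:
  alpha = dL / (L0 * dT)
  alpha = (0.4294 / 1000) / (0.186 * 199) = 0.000011601 /K = 1.1601 x 10^-5 /K

1.1601 x 10^-5 /K


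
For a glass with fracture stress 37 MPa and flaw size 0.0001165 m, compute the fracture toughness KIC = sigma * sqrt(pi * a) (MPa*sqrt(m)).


Fracture toughness: KIC = sigma * sqrt(pi * a)
  pi * a = pi * 0.0001165 = 0.000365996
  sqrt(pi * a) = 0.019131
  KIC = 37 * 0.019131 = 0.708 MPa*sqrt(m)

0.708 MPa*sqrt(m)


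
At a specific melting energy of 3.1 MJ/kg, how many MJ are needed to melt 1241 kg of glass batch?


Total energy = mass * specific energy
  E = 1241 * 3.1 = 3847.1 MJ

3847.1 MJ


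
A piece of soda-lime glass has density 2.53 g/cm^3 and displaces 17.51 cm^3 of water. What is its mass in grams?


Rearrange rho = m / V:
  m = rho * V
  m = 2.53 * 17.51 = 44.3 g

44.3 g


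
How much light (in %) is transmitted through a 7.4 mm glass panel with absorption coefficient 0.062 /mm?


Beer-Lambert law: T = exp(-alpha * thickness)
  exponent = -0.062 * 7.4 = -0.4588
  T = exp(-0.4588) = 0.632
  Percentage = 0.632 * 100 = 63.2%

63.2%


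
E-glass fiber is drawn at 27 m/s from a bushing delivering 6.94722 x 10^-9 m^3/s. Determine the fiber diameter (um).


Cross-sectional area from continuity:
  A = Q / v = 6.94722 x 10^-9 / 27 = 2.573044 x 10^-10 m^2
Diameter from circular cross-section:
  d = sqrt(4A / pi) * 10^6 (m -> um)
  d = sqrt(4 * 2.573044 x 10^-10 / pi) * 10^6 = 18.1 um

18.1 um


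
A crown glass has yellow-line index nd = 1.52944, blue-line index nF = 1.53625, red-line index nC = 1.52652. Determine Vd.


Abbe number formula: Vd = (nd - 1) / (nF - nC)
  nd - 1 = 1.52944 - 1 = 0.52944
  nF - nC = 1.53625 - 1.52652 = 0.00973
  Vd = 0.52944 / 0.00973 = 54.41

54.41


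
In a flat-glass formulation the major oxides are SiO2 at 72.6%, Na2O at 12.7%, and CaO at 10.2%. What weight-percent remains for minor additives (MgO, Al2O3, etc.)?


Sum the three major oxides:
  SiO2 + Na2O + CaO = 72.6 + 12.7 + 10.2 = 95.5%
Subtract from 100%:
  Others = 100 - 95.5 = 4.5%

4.5%


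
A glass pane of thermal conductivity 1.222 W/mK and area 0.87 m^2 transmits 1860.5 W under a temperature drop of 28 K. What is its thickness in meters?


Fourier's law: t = k * A * dT / Q
  t = 1.222 * 0.87 * 28 / 1860.5
  t = 29.76792 / 1860.5 = 0.016 m

0.016 m


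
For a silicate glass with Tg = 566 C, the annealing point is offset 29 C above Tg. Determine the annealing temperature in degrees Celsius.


The annealing temperature is Tg plus the offset:
  T_anneal = 566 + 29 = 595 C

595 C


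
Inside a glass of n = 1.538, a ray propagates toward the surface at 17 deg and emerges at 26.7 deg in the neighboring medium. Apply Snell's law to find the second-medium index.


Apply Snell's law: n1 * sin(theta1) = n2 * sin(theta2)
  n2 = n1 * sin(theta1) / sin(theta2)
  sin(17) = 0.292372
  sin(26.7) = 0.449319
  n2 = 1.538 * 0.292372 / 0.449319 = 1.0008

1.0008


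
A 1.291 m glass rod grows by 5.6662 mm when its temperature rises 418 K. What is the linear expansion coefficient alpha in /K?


Rearrange dL = alpha * L0 * dT for alpha:
  alpha = dL / (L0 * dT)
  alpha = (5.6662 / 1000) / (1.291 * 418) = 0.0000105 /K = 1.05 x 10^-5 /K

1.05 x 10^-5 /K


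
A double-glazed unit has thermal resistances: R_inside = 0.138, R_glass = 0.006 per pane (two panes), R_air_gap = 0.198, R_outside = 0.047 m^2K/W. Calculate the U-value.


Total thermal resistance (series):
  R_total = R_in + R_glass + R_air + R_glass + R_out
  R_total = 0.138 + 0.006 + 0.198 + 0.006 + 0.047 = 0.395 m^2K/W
U-value = 1 / R_total = 1 / 0.395 = 2.532 W/m^2K

2.532 W/m^2K


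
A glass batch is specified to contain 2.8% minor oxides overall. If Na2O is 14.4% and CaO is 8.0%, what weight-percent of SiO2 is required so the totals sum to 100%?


Known pieces sum to 100%:
  SiO2 = 100 - (others + Na2O + CaO)
  SiO2 = 100 - (2.8 + 14.4 + 8.0) = 74.8%

74.8%


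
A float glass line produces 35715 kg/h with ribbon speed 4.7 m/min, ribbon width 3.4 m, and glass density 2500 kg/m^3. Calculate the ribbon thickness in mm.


Ribbon cross-section from mass balance:
  Volume rate = throughput / density = 35715 / 2500 = 14.286 m^3/h
  thickness = volume rate / (speed * 60 * width), i.e.
  thickness = throughput / (60 * speed * width * density) * 1000
  thickness = 35715 / (60 * 4.7 * 3.4 * 2500) * 1000 = 14.9 mm

14.9 mm


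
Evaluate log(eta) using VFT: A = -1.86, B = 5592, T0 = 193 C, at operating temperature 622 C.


VFT equation: log(eta) = A + B / (T - T0)
  T - T0 = 622 - 193 = 429
  B / (T - T0) = 5592 / 429 = 13.035
  log(eta) = -1.86 + 13.035 = 11.175

11.175


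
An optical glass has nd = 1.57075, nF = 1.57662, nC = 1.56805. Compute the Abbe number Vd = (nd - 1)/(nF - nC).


Abbe number formula: Vd = (nd - 1) / (nF - nC)
  nd - 1 = 1.57075 - 1 = 0.57075
  nF - nC = 1.57662 - 1.56805 = 0.00857
  Vd = 0.57075 / 0.00857 = 66.6

66.6


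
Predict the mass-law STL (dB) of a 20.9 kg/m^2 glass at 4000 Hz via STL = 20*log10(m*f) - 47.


Mass law: STL = 20 * log10(m * f) - 47
  m * f = 20.9 * 4000 = 83600
  log10(83600) = 4.92221
  STL = 20 * 4.92221 - 47 = 98.4442 - 47 = 51.4 dB

51.4 dB


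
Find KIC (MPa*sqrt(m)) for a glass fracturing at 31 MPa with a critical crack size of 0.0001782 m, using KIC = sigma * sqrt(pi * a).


Fracture toughness: KIC = sigma * sqrt(pi * a)
  pi * a = pi * 0.0001782 = 0.000559832
  sqrt(pi * a) = 0.023661
  KIC = 31 * 0.023661 = 0.733 MPa*sqrt(m)

0.733 MPa*sqrt(m)


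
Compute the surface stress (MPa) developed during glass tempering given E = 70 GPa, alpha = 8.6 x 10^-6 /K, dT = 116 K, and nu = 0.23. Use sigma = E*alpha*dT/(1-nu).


Tempering stress: sigma = E * alpha * dT / (1 - nu)
  E (MPa) = 70 * 1000 = 70000
  Numerator = 70000 * (8.6 x 10^-6) * 116 = 69.832
  Denominator = 1 - 0.23 = 0.77
  sigma = 69.832 / 0.77 = 90.7 MPa

90.7 MPa


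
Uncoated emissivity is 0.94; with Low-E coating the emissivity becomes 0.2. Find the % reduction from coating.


Percentage reduction = (1 - coated/uncoated) * 100
  Ratio = 0.2 / 0.94 = 0.2128
  Reduction = (1 - 0.2128) * 100 = 78.7%

78.7%


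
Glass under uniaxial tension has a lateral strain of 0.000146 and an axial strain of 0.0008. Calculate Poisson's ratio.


Poisson's ratio: nu = lateral strain / axial strain
  nu = 0.000146 / 0.0008 = 0.1825

0.1825


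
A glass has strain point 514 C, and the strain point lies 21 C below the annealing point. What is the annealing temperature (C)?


T_anneal = T_strain + gap:
  T_anneal = 514 + 21 = 535 C

535 C


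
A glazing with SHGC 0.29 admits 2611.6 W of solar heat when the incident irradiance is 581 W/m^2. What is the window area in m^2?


Rearrange Q = Area * SHGC * Irradiance:
  Area = Q / (SHGC * Irradiance)
  Area = 2611.6 / (0.29 * 581) = 15.5 m^2

15.5 m^2


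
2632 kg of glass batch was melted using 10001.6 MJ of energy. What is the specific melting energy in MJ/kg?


Rearrange E = m * s for s:
  s = E / m
  s = 10001.6 / 2632 = 3.8 MJ/kg

3.8 MJ/kg


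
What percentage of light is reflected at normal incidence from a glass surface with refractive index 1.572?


Fresnel reflectance at normal incidence:
  R = ((n - 1)/(n + 1))^2
  (n - 1)/(n + 1) = (1.572 - 1)/(1.572 + 1) = 0.222395
  R = 0.222395^2 = 0.0494595
  R(%) = 0.0494595 * 100 = 4.946%

4.946%


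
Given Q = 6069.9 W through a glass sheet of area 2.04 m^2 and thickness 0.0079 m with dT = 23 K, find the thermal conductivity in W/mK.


Fourier's law rearranged: k = Q * t / (A * dT)
  Numerator = 6069.9 * 0.0079 = 47.95221
  Denominator = 2.04 * 23 = 46.92
  k = 47.95221 / 46.92 = 1.022 W/mK

1.022 W/mK


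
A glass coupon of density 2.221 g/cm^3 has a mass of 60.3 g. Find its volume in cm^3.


Rearrange rho = m / V:
  V = m / rho
  V = 60.3 / 2.221 = 27.15 cm^3

27.15 cm^3


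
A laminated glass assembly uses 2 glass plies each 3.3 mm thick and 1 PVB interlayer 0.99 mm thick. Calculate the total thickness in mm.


Total thickness = glass contribution + PVB contribution
  Glass: 2 * 3.3 = 6.6 mm
  PVB: 1 * 0.99 = 0.99 mm
  Total = 6.6 + 0.99 = 7.59 mm

7.59 mm


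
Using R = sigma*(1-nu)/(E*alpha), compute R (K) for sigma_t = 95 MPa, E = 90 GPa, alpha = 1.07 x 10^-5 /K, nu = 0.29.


Thermal shock resistance: R = sigma * (1 - nu) / (E * alpha)
  Numerator = 95 * (1 - 0.29) = 67.45
  Denominator = 90 * 1000 * (1.07 x 10^-5) = 0.963
  R = 67.45 / 0.963 = 70.0 K

70.0 K


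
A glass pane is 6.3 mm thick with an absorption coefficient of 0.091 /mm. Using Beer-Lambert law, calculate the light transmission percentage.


Beer-Lambert law: T = exp(-alpha * thickness)
  exponent = -0.091 * 6.3 = -0.5733
  T = exp(-0.5733) = 0.5637
  Percentage = 0.5637 * 100 = 56.37%

56.37%


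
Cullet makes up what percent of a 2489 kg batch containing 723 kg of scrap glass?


Cullet ratio = (cullet mass / total batch mass) * 100
  Ratio = 723 / 2489 * 100 = 29.05%

29.05%


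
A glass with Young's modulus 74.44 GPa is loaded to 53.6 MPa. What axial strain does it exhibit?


Rearrange E = sigma / epsilon:
  epsilon = sigma / E
  E (MPa) = 74.44 * 1000 = 74440
  epsilon = 53.6 / 74440 = 0.00072

0.00072


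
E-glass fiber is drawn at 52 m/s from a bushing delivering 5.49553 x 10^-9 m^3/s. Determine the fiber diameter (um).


Cross-sectional area from continuity:
  A = Q / v = 5.49553 x 10^-9 / 52 = 1.056833 x 10^-10 m^2
Diameter from circular cross-section:
  d = sqrt(4A / pi) * 10^6 (m -> um)
  d = sqrt(4 * 1.056833 x 10^-10 / pi) * 10^6 = 11.6 um

11.6 um


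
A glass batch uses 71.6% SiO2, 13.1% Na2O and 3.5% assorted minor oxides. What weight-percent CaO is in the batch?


Pieces sum to 100%:
  CaO = 100 - (SiO2 + Na2O + others)
  CaO = 100 - (71.6 + 13.1 + 3.5) = 11.8%

11.8%


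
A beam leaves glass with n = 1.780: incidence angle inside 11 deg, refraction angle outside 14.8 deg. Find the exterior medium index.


Apply Snell's law: n1 * sin(theta1) = n2 * sin(theta2)
  n2 = n1 * sin(theta1) / sin(theta2)
  sin(11) = 0.190809
  sin(14.8) = 0.255446
  n2 = 1.780 * 0.190809 / 0.255446 = 1.3296

1.3296


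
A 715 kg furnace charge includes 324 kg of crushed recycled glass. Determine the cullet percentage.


Cullet ratio = (cullet mass / total batch mass) * 100
  Ratio = 324 / 715 * 100 = 45.31%

45.31%


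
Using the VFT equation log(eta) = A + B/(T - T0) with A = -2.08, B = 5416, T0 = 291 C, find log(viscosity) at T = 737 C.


VFT equation: log(eta) = A + B / (T - T0)
  T - T0 = 737 - 291 = 446
  B / (T - T0) = 5416 / 446 = 12.143
  log(eta) = -2.08 + 12.143 = 10.063

10.063


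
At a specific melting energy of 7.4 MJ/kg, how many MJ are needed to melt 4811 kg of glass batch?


Total energy = mass * specific energy
  E = 4811 * 7.4 = 35601.4 MJ

35601.4 MJ


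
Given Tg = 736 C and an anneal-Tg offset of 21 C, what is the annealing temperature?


The annealing temperature is Tg plus the offset:
  T_anneal = 736 + 21 = 757 C

757 C


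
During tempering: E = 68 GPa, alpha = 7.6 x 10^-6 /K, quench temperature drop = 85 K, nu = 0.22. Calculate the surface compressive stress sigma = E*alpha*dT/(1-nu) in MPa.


Tempering stress: sigma = E * alpha * dT / (1 - nu)
  E (MPa) = 68 * 1000 = 68000
  Numerator = 68000 * (7.6 x 10^-6) * 85 = 43.928
  Denominator = 1 - 0.22 = 0.78
  sigma = 43.928 / 0.78 = 56.3 MPa

56.3 MPa


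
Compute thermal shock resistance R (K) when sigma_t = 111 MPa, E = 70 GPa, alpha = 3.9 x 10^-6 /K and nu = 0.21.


Thermal shock resistance: R = sigma * (1 - nu) / (E * alpha)
  Numerator = 111 * (1 - 0.21) = 87.69
  Denominator = 70 * 1000 * (3.9 x 10^-6) = 0.273
  R = 87.69 / 0.273 = 321.2 K

321.2 K


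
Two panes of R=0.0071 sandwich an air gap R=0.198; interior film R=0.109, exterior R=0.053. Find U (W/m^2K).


Total thermal resistance (series):
  R_total = R_in + R_glass + R_air + R_glass + R_out
  R_total = 0.109 + 0.0071 + 0.198 + 0.0071 + 0.053 = 0.3742 m^2K/W
U-value = 1 / R_total = 1 / 0.3742 = 2.672 W/m^2K

2.672 W/m^2K


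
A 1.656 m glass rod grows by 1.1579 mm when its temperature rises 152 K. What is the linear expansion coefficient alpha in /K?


Rearrange dL = alpha * L0 * dT for alpha:
  alpha = dL / (L0 * dT)
  alpha = (1.1579 / 1000) / (1.656 * 152) = 0.0000046 /K = 4.6 x 10^-6 /K

4.6 x 10^-6 /K


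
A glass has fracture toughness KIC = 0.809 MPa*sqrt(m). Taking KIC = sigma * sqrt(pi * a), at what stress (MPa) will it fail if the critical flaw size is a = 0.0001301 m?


Rearrange KIC = sigma * sqrt(pi * a):
  sigma = KIC / sqrt(pi * a)
  sqrt(pi * 0.0001301) = 0.020217
  sigma = 0.809 / 0.020217 = 40.02 MPa

40.02 MPa


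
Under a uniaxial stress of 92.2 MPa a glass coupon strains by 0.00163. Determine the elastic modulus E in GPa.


Young's modulus: E = stress / strain
  E = 92.2 MPa / 0.00163 = 56564.42 MPa
Convert to GPa: 56564.42 / 1000 = 56.56 GPa

56.56 GPa


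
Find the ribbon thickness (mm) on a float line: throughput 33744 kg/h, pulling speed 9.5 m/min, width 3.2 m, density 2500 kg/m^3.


Ribbon cross-section from mass balance:
  Volume rate = throughput / density = 33744 / 2500 = 13.4976 m^3/h
  thickness = volume rate / (speed * 60 * width), i.e.
  thickness = throughput / (60 * speed * width * density) * 1000
  thickness = 33744 / (60 * 9.5 * 3.2 * 2500) * 1000 = 7.4 mm

7.4 mm


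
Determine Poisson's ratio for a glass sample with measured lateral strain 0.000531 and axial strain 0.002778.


Poisson's ratio: nu = lateral strain / axial strain
  nu = 0.000531 / 0.002778 = 0.1911

0.1911


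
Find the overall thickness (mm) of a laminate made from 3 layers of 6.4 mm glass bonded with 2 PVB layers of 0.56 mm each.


Total thickness = glass contribution + PVB contribution
  Glass: 3 * 6.4 = 19.2 mm
  PVB: 2 * 0.56 = 1.12 mm
  Total = 19.2 + 1.12 = 20.32 mm

20.32 mm


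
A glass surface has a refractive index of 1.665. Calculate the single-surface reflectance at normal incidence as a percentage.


Fresnel reflectance at normal incidence:
  R = ((n - 1)/(n + 1))^2
  (n - 1)/(n + 1) = (1.665 - 1)/(1.665 + 1) = 0.249531
  R = 0.249531^2 = 0.0622657
  R(%) = 0.0622657 * 100 = 6.227%

6.227%


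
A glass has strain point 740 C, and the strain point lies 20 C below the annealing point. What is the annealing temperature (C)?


T_anneal = T_strain + gap:
  T_anneal = 740 + 20 = 760 C

760 C


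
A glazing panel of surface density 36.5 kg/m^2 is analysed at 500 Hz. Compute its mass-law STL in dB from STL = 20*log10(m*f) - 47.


Mass law: STL = 20 * log10(m * f) - 47
  m * f = 36.5 * 500 = 18250
  log10(18250) = 4.26126
  STL = 20 * 4.26126 - 47 = 85.2252 - 47 = 38.2 dB

38.2 dB


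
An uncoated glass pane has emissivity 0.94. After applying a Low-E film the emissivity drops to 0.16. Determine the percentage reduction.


Percentage reduction = (1 - coated/uncoated) * 100
  Ratio = 0.16 / 0.94 = 0.1702
  Reduction = (1 - 0.1702) * 100 = 83.0%

83.0%


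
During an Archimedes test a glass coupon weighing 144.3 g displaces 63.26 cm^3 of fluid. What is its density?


Use the definition of density:
  rho = mass / volume
  rho = 144.3 / 63.26 = 2.281 g/cm^3

2.281 g/cm^3


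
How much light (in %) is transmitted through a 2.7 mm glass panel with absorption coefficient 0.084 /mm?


Beer-Lambert law: T = exp(-alpha * thickness)
  exponent = -0.084 * 2.7 = -0.2268
  T = exp(-0.2268) = 0.7971
  Percentage = 0.7971 * 100 = 79.71%

79.71%


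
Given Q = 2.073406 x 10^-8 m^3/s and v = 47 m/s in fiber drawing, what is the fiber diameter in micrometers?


Cross-sectional area from continuity:
  A = Q / v = 2.073406 x 10^-8 / 47 = 4.411502 x 10^-10 m^2
Diameter from circular cross-section:
  d = sqrt(4A / pi) * 10^6 (m -> um)
  d = sqrt(4 * 4.411502 x 10^-10 / pi) * 10^6 = 23.7 um

23.7 um


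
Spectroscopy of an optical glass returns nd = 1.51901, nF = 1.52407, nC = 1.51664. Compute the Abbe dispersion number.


Abbe number formula: Vd = (nd - 1) / (nF - nC)
  nd - 1 = 1.51901 - 1 = 0.51901
  nF - nC = 1.52407 - 1.51664 = 0.00743
  Vd = 0.51901 / 0.00743 = 69.85

69.85


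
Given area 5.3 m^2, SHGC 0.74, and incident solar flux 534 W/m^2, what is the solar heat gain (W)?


Solar heat gain: Q = Area * SHGC * Irradiance
  Q = 5.3 * 0.74 * 534 = 2094.3 W

2094.3 W


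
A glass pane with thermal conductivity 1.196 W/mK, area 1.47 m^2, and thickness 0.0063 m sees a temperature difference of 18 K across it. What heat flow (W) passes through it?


Fourier's law: Q = k * A * dT / t
  Q = 1.196 * 1.47 * 18 / 0.0063
  Q = 31.64616 / 0.0063 = 5023.2 W

5023.2 W


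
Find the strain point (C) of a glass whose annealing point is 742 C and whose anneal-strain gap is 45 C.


Strain point = annealing point - difference:
  T_strain = 742 - 45 = 697 C

697 C


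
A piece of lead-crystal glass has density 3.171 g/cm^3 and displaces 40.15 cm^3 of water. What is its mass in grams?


Rearrange rho = m / V:
  m = rho * V
  m = 3.171 * 40.15 = 127.316 g

127.316 g


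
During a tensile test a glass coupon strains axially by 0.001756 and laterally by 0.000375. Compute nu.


Poisson's ratio: nu = lateral strain / axial strain
  nu = 0.000375 / 0.001756 = 0.2136

0.2136


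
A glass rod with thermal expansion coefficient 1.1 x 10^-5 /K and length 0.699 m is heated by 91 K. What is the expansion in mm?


Thermal expansion formula: dL = alpha * L0 * dT
  dL = (1.1 x 10^-5) * 0.699 * 91 = 0.0006997 m
Convert to mm: 0.0006997 * 1000 = 0.6997 mm

0.6997 mm


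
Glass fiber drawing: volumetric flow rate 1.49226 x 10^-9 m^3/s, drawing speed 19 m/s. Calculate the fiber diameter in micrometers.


Cross-sectional area from continuity:
  A = Q / v = 1.49226 x 10^-9 / 19 = 7.854 x 10^-11 m^2
Diameter from circular cross-section:
  d = sqrt(4A / pi) * 10^6 (m -> um)
  d = sqrt(4 * 7.854 x 10^-11 / pi) * 10^6 = 10.0 um

10.0 um


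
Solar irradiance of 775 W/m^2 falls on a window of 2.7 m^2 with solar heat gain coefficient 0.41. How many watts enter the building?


Solar heat gain: Q = Area * SHGC * Irradiance
  Q = 2.7 * 0.41 * 775 = 857.9 W

857.9 W


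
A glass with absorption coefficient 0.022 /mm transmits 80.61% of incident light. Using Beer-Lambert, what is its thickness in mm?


Rearrange T = exp(-alpha * thickness):
  thickness = -ln(T) / alpha
  T = 80.61/100 = 0.8061
  ln(T) = -0.21555
  -ln(T) = 0.21555
  thickness = 0.21555 / 0.022 = 9.8 mm

9.8 mm


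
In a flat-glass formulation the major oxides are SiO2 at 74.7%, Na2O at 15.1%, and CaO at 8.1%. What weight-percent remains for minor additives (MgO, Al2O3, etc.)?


Sum the three major oxides:
  SiO2 + Na2O + CaO = 74.7 + 15.1 + 8.1 = 97.9%
Subtract from 100%:
  Others = 100 - 97.9 = 2.1%

2.1%


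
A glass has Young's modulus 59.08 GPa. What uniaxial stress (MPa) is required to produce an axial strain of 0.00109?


Rearrange E = sigma / epsilon:
  sigma = E * epsilon
  E (MPa) = 59.08 * 1000 = 59080
  sigma = 59080 * 0.00109 = 64.4 MPa

64.4 MPa


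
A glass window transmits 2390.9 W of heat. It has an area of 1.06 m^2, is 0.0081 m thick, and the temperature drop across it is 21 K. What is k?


Fourier's law rearranged: k = Q * t / (A * dT)
  Numerator = 2390.9 * 0.0081 = 19.36629
  Denominator = 1.06 * 21 = 22.26
  k = 19.36629 / 22.26 = 0.87 W/mK

0.87 W/mK


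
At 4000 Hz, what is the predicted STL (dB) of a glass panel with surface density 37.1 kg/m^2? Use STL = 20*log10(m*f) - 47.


Mass law: STL = 20 * log10(m * f) - 47
  m * f = 37.1 * 4000 = 148400
  log10(148400) = 5.17143
  STL = 20 * 5.17143 - 47 = 103.4286 - 47 = 56.4 dB

56.4 dB


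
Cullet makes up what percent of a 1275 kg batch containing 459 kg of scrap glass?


Cullet ratio = (cullet mass / total batch mass) * 100
  Ratio = 459 / 1275 * 100 = 36.0%

36.0%


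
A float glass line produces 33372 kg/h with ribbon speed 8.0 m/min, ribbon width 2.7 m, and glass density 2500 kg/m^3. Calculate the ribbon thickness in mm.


Ribbon cross-section from mass balance:
  Volume rate = throughput / density = 33372 / 2500 = 13.3488 m^3/h
  thickness = volume rate / (speed * 60 * width), i.e.
  thickness = throughput / (60 * speed * width * density) * 1000
  thickness = 33372 / (60 * 8.0 * 2.7 * 2500) * 1000 = 10.3 mm

10.3 mm


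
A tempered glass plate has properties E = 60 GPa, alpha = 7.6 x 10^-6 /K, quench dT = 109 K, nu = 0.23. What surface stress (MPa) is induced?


Tempering stress: sigma = E * alpha * dT / (1 - nu)
  E (MPa) = 60 * 1000 = 60000
  Numerator = 60000 * (7.6 x 10^-6) * 109 = 49.704
  Denominator = 1 - 0.23 = 0.77
  sigma = 49.704 / 0.77 = 64.6 MPa

64.6 MPa


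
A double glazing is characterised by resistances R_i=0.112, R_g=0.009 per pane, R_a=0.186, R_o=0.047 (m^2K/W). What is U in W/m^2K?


Total thermal resistance (series):
  R_total = R_in + R_glass + R_air + R_glass + R_out
  R_total = 0.112 + 0.009 + 0.186 + 0.009 + 0.047 = 0.363 m^2K/W
U-value = 1 / R_total = 1 / 0.363 = 2.755 W/m^2K

2.755 W/m^2K


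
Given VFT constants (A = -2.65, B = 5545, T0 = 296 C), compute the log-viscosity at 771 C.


VFT equation: log(eta) = A + B / (T - T0)
  T - T0 = 771 - 296 = 475
  B / (T - T0) = 5545 / 475 = 11.674
  log(eta) = -2.65 + 11.674 = 9.024

9.024


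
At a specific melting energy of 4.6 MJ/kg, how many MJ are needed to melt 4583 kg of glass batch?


Total energy = mass * specific energy
  E = 4583 * 4.6 = 21081.8 MJ

21081.8 MJ


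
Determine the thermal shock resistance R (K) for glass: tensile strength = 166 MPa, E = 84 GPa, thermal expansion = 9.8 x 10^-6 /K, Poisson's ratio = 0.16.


Thermal shock resistance: R = sigma * (1 - nu) / (E * alpha)
  Numerator = 166 * (1 - 0.16) = 139.44
  Denominator = 84 * 1000 * (9.8 x 10^-6) = 0.8232
  R = 139.44 / 0.8232 = 169.4 K

169.4 K


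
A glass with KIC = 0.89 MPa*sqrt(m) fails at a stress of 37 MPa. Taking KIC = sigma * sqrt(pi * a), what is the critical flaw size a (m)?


Rearrange KIC = sigma * sqrt(pi * a):
  sqrt(pi * a) = KIC / sigma
  sqrt(pi * a) = 0.89 / 37 = 0.024054
  a = (KIC / sigma)^2 / pi
  a = 0.024054^2 / pi = 0.0001842 m

0.0001842 m


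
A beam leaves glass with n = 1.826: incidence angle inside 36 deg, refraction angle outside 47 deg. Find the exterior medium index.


Apply Snell's law: n1 * sin(theta1) = n2 * sin(theta2)
  n2 = n1 * sin(theta1) / sin(theta2)
  sin(36) = 0.587785
  sin(47) = 0.731354
  n2 = 1.826 * 0.587785 / 0.731354 = 1.4675

1.4675


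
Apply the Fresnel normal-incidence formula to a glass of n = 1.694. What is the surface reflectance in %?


Fresnel reflectance at normal incidence:
  R = ((n - 1)/(n + 1))^2
  (n - 1)/(n + 1) = (1.694 - 1)/(1.694 + 1) = 0.25761
  R = 0.25761^2 = 0.0663629
  R(%) = 0.0663629 * 100 = 6.636%

6.636%


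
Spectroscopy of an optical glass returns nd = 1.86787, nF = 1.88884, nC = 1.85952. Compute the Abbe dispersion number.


Abbe number formula: Vd = (nd - 1) / (nF - nC)
  nd - 1 = 1.86787 - 1 = 0.86787
  nF - nC = 1.88884 - 1.85952 = 0.02932
  Vd = 0.86787 / 0.02932 = 29.6

29.6


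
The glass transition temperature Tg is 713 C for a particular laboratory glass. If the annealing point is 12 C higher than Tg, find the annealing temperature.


The annealing temperature is Tg plus the offset:
  T_anneal = 713 + 12 = 725 C

725 C


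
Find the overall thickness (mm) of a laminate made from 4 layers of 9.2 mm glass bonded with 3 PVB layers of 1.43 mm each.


Total thickness = glass contribution + PVB contribution
  Glass: 4 * 9.2 = 36.8 mm
  PVB: 3 * 1.43 = 4.29 mm
  Total = 36.8 + 4.29 = 41.09 mm

41.09 mm


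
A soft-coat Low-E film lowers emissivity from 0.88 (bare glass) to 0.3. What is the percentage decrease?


Percentage reduction = (1 - coated/uncoated) * 100
  Ratio = 0.3 / 0.88 = 0.3409
  Reduction = (1 - 0.3409) * 100 = 65.9%

65.9%


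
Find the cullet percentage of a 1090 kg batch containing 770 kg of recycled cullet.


Cullet ratio = (cullet mass / total batch mass) * 100
  Ratio = 770 / 1090 * 100 = 70.64%

70.64%


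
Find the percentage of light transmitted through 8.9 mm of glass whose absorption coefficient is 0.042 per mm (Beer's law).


Beer-Lambert law: T = exp(-alpha * thickness)
  exponent = -0.042 * 8.9 = -0.3738
  T = exp(-0.3738) = 0.6881
  Percentage = 0.6881 * 100 = 68.81%

68.81%


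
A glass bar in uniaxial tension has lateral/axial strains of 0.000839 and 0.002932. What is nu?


Poisson's ratio: nu = lateral strain / axial strain
  nu = 0.000839 / 0.002932 = 0.2862

0.2862


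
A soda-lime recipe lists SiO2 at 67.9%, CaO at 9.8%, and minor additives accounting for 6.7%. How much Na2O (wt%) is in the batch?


Pieces sum to 100%:
  Na2O = 100 - (SiO2 + CaO + others)
  Na2O = 100 - (67.9 + 9.8 + 6.7) = 15.6%

15.6%


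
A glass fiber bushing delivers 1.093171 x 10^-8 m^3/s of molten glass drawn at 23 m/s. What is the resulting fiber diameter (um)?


Cross-sectional area from continuity:
  A = Q / v = 1.093171 x 10^-8 / 23 = 4.752917 x 10^-10 m^2
Diameter from circular cross-section:
  d = sqrt(4A / pi) * 10^6 (m -> um)
  d = sqrt(4 * 4.752917 x 10^-10 / pi) * 10^6 = 24.6 um

24.6 um


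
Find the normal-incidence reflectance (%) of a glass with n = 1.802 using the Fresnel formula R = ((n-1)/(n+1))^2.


Fresnel reflectance at normal incidence:
  R = ((n - 1)/(n + 1))^2
  (n - 1)/(n + 1) = (1.802 - 1)/(1.802 + 1) = 0.286224
  R = 0.286224^2 = 0.0819242
  R(%) = 0.0819242 * 100 = 8.192%

8.192%


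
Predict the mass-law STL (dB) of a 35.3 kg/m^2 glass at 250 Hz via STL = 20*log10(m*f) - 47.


Mass law: STL = 20 * log10(m * f) - 47
  m * f = 35.3 * 250 = 8825
  log10(8825) = 3.94571
  STL = 20 * 3.94571 - 47 = 78.9142 - 47 = 31.9 dB

31.9 dB


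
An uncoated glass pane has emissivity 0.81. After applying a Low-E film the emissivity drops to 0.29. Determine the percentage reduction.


Percentage reduction = (1 - coated/uncoated) * 100
  Ratio = 0.29 / 0.81 = 0.358
  Reduction = (1 - 0.358) * 100 = 64.2%

64.2%


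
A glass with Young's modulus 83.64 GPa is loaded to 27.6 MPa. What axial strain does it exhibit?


Rearrange E = sigma / epsilon:
  epsilon = sigma / E
  E (MPa) = 83.64 * 1000 = 83640
  epsilon = 27.6 / 83640 = 0.00033

0.00033


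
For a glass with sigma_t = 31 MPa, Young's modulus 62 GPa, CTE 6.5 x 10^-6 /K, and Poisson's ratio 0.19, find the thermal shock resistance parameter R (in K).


Thermal shock resistance: R = sigma * (1 - nu) / (E * alpha)
  Numerator = 31 * (1 - 0.19) = 25.11
  Denominator = 62 * 1000 * (6.5 x 10^-6) = 0.403
  R = 25.11 / 0.403 = 62.3 K

62.3 K


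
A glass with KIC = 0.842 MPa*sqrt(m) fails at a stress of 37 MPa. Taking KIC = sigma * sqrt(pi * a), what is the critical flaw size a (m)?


Rearrange KIC = sigma * sqrt(pi * a):
  sqrt(pi * a) = KIC / sigma
  sqrt(pi * a) = 0.842 / 37 = 0.022757
  a = (KIC / sigma)^2 / pi
  a = 0.022757^2 / pi = 0.0001648 m

0.0001648 m


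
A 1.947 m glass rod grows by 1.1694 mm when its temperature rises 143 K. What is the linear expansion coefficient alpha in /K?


Rearrange dL = alpha * L0 * dT for alpha:
  alpha = dL / (L0 * dT)
  alpha = (1.1694 / 1000) / (1.947 * 143) = 0.0000042 /K = 4.2 x 10^-6 /K

4.2 x 10^-6 /K


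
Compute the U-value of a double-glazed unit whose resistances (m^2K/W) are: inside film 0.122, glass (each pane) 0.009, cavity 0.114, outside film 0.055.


Total thermal resistance (series):
  R_total = R_in + R_glass + R_air + R_glass + R_out
  R_total = 0.122 + 0.009 + 0.114 + 0.009 + 0.055 = 0.309 m^2K/W
U-value = 1 / R_total = 1 / 0.309 = 3.236 W/m^2K

3.236 W/m^2K


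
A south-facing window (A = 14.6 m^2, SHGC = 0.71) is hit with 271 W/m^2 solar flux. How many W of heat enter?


Solar heat gain: Q = Area * SHGC * Irradiance
  Q = 14.6 * 0.71 * 271 = 2809.2 W

2809.2 W


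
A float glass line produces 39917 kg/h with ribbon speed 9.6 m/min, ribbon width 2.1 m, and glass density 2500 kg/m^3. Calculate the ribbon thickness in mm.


Ribbon cross-section from mass balance:
  Volume rate = throughput / density = 39917 / 2500 = 15.9668 m^3/h
  thickness = volume rate / (speed * 60 * width), i.e.
  thickness = throughput / (60 * speed * width * density) * 1000
  thickness = 39917 / (60 * 9.6 * 2.1 * 2500) * 1000 = 13.2 mm

13.2 mm


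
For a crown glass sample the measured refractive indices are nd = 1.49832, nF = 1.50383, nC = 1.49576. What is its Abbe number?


Abbe number formula: Vd = (nd - 1) / (nF - nC)
  nd - 1 = 1.49832 - 1 = 0.49832
  nF - nC = 1.50383 - 1.49576 = 0.00807
  Vd = 0.49832 / 0.00807 = 61.75

61.75


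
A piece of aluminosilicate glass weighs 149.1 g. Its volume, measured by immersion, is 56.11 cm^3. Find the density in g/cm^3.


Use the definition of density:
  rho = mass / volume
  rho = 149.1 / 56.11 = 2.657 g/cm^3

2.657 g/cm^3


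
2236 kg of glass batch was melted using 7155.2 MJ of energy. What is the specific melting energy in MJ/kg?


Rearrange E = m * s for s:
  s = E / m
  s = 7155.2 / 2236 = 3.2 MJ/kg

3.2 MJ/kg


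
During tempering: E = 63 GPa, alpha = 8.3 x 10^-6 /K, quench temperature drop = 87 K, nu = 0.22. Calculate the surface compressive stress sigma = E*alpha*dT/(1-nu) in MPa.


Tempering stress: sigma = E * alpha * dT / (1 - nu)
  E (MPa) = 63 * 1000 = 63000
  Numerator = 63000 * (8.3 x 10^-6) * 87 = 45.4923
  Denominator = 1 - 0.22 = 0.78
  sigma = 45.4923 / 0.78 = 58.3 MPa

58.3 MPa


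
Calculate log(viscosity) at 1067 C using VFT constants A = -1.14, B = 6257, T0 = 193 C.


VFT equation: log(eta) = A + B / (T - T0)
  T - T0 = 1067 - 193 = 874
  B / (T - T0) = 6257 / 874 = 7.159
  log(eta) = -1.14 + 7.159 = 6.019

6.019


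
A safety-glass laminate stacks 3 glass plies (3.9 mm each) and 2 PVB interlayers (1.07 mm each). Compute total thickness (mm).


Total thickness = glass contribution + PVB contribution
  Glass: 3 * 3.9 = 11.7 mm
  PVB: 2 * 1.07 = 2.14 mm
  Total = 11.7 + 2.14 = 13.84 mm

13.84 mm


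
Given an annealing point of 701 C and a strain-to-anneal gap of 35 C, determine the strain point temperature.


Strain point = annealing point - difference:
  T_strain = 701 - 35 = 666 C

666 C


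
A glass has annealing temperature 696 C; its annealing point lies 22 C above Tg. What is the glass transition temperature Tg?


Rearrange T_anneal = Tg + offset for Tg:
  Tg = T_anneal - offset = 696 - 22 = 674 C

674 C


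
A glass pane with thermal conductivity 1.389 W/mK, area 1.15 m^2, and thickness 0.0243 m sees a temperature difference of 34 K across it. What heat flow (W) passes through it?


Fourier's law: Q = k * A * dT / t
  Q = 1.389 * 1.15 * 34 / 0.0243
  Q = 54.3099 / 0.0243 = 2235 W

2235 W


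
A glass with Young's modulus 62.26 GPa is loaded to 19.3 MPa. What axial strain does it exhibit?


Rearrange E = sigma / epsilon:
  epsilon = sigma / E
  E (MPa) = 62.26 * 1000 = 62260
  epsilon = 19.3 / 62260 = 0.00031

0.00031


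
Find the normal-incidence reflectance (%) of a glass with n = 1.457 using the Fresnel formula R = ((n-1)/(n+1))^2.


Fresnel reflectance at normal incidence:
  R = ((n - 1)/(n + 1))^2
  (n - 1)/(n + 1) = (1.457 - 1)/(1.457 + 1) = 0.185999
  R = 0.185999^2 = 0.0345956
  R(%) = 0.0345956 * 100 = 3.46%

3.46%


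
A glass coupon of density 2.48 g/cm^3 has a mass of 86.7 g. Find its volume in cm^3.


Rearrange rho = m / V:
  V = m / rho
  V = 86.7 / 2.48 = 34.96 cm^3

34.96 cm^3


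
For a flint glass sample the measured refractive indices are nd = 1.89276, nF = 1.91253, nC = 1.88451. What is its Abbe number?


Abbe number formula: Vd = (nd - 1) / (nF - nC)
  nd - 1 = 1.89276 - 1 = 0.89276
  nF - nC = 1.91253 - 1.88451 = 0.02802
  Vd = 0.89276 / 0.02802 = 31.86

31.86


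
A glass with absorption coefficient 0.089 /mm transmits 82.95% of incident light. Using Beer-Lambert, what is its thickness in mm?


Rearrange T = exp(-alpha * thickness):
  thickness = -ln(T) / alpha
  T = 82.95/100 = 0.8295
  ln(T) = -0.18693
  -ln(T) = 0.18693
  thickness = 0.18693 / 0.089 = 2.1 mm

2.1 mm


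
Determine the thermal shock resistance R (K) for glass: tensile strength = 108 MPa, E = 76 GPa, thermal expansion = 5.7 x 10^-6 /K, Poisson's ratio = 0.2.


Thermal shock resistance: R = sigma * (1 - nu) / (E * alpha)
  Numerator = 108 * (1 - 0.2) = 86.4
  Denominator = 76 * 1000 * (5.7 x 10^-6) = 0.4332
  R = 86.4 / 0.4332 = 199.4 K

199.4 K


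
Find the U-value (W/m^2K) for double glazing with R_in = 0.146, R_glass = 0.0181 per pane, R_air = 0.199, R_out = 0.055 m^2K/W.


Total thermal resistance (series):
  R_total = R_in + R_glass + R_air + R_glass + R_out
  R_total = 0.146 + 0.0181 + 0.199 + 0.0181 + 0.055 = 0.4362 m^2K/W
U-value = 1 / R_total = 1 / 0.4362 = 2.293 W/m^2K

2.293 W/m^2K


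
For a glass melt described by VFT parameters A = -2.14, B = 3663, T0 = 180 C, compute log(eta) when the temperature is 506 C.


VFT equation: log(eta) = A + B / (T - T0)
  T - T0 = 506 - 180 = 326
  B / (T - T0) = 3663 / 326 = 11.236
  log(eta) = -2.14 + 11.236 = 9.096

9.096


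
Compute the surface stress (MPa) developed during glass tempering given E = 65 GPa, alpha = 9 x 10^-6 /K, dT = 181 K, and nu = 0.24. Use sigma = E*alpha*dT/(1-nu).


Tempering stress: sigma = E * alpha * dT / (1 - nu)
  E (MPa) = 65 * 1000 = 65000
  Numerator = 65000 * (9 x 10^-6) * 181 = 105.885
  Denominator = 1 - 0.24 = 0.76
  sigma = 105.885 / 0.76 = 139.3 MPa

139.3 MPa


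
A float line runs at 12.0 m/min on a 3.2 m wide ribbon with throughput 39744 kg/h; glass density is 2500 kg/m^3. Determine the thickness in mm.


Ribbon cross-section from mass balance:
  Volume rate = throughput / density = 39744 / 2500 = 15.8976 m^3/h
  thickness = volume rate / (speed * 60 * width), i.e.
  thickness = throughput / (60 * speed * width * density) * 1000
  thickness = 39744 / (60 * 12.0 * 3.2 * 2500) * 1000 = 6.9 mm

6.9 mm


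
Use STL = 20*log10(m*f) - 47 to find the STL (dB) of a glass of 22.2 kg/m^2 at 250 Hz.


Mass law: STL = 20 * log10(m * f) - 47
  m * f = 22.2 * 250 = 5550
  log10(5550) = 3.74429
  STL = 20 * 3.74429 - 47 = 74.8858 - 47 = 27.9 dB

27.9 dB


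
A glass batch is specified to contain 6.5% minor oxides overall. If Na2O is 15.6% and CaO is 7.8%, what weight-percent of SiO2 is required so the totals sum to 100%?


Known pieces sum to 100%:
  SiO2 = 100 - (others + Na2O + CaO)
  SiO2 = 100 - (6.5 + 15.6 + 7.8) = 70.1%

70.1%


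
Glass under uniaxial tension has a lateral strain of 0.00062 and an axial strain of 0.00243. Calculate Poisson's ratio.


Poisson's ratio: nu = lateral strain / axial strain
  nu = 0.00062 / 0.00243 = 0.2551

0.2551


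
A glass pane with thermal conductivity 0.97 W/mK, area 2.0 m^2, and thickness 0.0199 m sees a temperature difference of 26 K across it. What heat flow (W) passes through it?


Fourier's law: Q = k * A * dT / t
  Q = 0.97 * 2.0 * 26 / 0.0199
  Q = 50.44 / 0.0199 = 2534.7 W

2534.7 W
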